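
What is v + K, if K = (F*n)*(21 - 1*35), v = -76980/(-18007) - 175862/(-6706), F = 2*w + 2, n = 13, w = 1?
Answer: -42113311431/60377471 ≈ -697.50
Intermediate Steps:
F = 4 (F = 2*1 + 2 = 2 + 2 = 4)
v = 1841487457/60377471 (v = -76980*(-1/18007) - 175862*(-1/6706) = 76980/18007 + 87931/3353 = 1841487457/60377471 ≈ 30.500)
K = -728 (K = (4*13)*(21 - 1*35) = 52*(21 - 35) = 52*(-14) = -728)
v + K = 1841487457/60377471 - 728 = -42113311431/60377471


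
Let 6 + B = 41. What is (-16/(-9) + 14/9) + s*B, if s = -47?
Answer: -4925/3 ≈ -1641.7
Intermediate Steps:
B = 35 (B = -6 + 41 = 35)
(-16/(-9) + 14/9) + s*B = (-16/(-9) + 14/9) - 47*35 = (-16*(-⅑) + 14*(⅑)) - 1645 = (16/9 + 14/9) - 1645 = 10/3 - 1645 = -4925/3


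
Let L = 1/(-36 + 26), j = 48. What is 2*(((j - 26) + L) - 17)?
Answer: 49/5 ≈ 9.8000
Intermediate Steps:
L = -⅒ (L = 1/(-10) = -⅒ ≈ -0.10000)
2*(((j - 26) + L) - 17) = 2*(((48 - 26) - ⅒) - 17) = 2*((22 - ⅒) - 17) = 2*(219/10 - 17) = 2*(49/10) = 49/5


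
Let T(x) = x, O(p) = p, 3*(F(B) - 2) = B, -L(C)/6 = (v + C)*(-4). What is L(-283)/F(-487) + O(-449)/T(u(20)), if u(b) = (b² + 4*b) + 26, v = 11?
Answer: 9693535/243386 ≈ 39.828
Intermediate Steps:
L(C) = 264 + 24*C (L(C) = -6*(11 + C)*(-4) = -6*(-44 - 4*C) = 264 + 24*C)
F(B) = 2 + B/3
u(b) = 26 + b² + 4*b
L(-283)/F(-487) + O(-449)/T(u(20)) = (264 + 24*(-283))/(2 + (⅓)*(-487)) - 449/(26 + 20² + 4*20) = (264 - 6792)/(2 - 487/3) - 449/(26 + 400 + 80) = -6528/(-481/3) - 449/506 = -6528*(-3/481) - 449*1/506 = 19584/481 - 449/506 = 9693535/243386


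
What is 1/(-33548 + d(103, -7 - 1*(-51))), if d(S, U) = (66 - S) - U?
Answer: -1/33629 ≈ -2.9736e-5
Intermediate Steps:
d(S, U) = 66 - S - U
1/(-33548 + d(103, -7 - 1*(-51))) = 1/(-33548 + (66 - 1*103 - (-7 - 1*(-51)))) = 1/(-33548 + (66 - 103 - (-7 + 51))) = 1/(-33548 + (66 - 103 - 1*44)) = 1/(-33548 + (66 - 103 - 44)) = 1/(-33548 - 81) = 1/(-33629) = -1/33629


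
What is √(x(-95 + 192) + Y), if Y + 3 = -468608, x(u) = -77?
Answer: 4*I*√29293 ≈ 684.61*I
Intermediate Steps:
Y = -468611 (Y = -3 - 468608 = -468611)
√(x(-95 + 192) + Y) = √(-77 - 468611) = √(-468688) = 4*I*√29293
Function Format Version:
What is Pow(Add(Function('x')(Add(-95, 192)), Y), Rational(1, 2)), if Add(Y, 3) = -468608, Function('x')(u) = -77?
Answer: Mul(4, I, Pow(29293, Rational(1, 2))) ≈ Mul(684.61, I)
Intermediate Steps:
Y = -468611 (Y = Add(-3, -468608) = -468611)
Pow(Add(Function('x')(Add(-95, 192)), Y), Rational(1, 2)) = Pow(Add(-77, -468611), Rational(1, 2)) = Pow(-468688, Rational(1, 2)) = Mul(4, I, Pow(29293, Rational(1, 2)))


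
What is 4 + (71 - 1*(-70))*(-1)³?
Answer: -137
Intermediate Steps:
4 + (71 - 1*(-70))*(-1)³ = 4 + (71 + 70)*(-1) = 4 + 141*(-1) = 4 - 141 = -137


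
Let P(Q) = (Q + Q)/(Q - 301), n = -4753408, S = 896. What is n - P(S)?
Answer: -404039936/85 ≈ -4.7534e+6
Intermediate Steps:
P(Q) = 2*Q/(-301 + Q) (P(Q) = (2*Q)/(-301 + Q) = 2*Q/(-301 + Q))
n - P(S) = -4753408 - 2*896/(-301 + 896) = -4753408 - 2*896/595 = -4753408 - 1*256/85 = -4753408 - 256/85 = -404039936/85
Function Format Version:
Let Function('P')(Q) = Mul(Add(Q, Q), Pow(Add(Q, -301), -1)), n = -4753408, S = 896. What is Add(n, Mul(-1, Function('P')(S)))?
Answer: Rational(-404039936, 85) ≈ -4.7534e+6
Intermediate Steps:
Function('P')(Q) = Mul(2, Q, Pow(Add(-301, Q), -1)) (Function('P')(Q) = Mul(Mul(2, Q), Pow(Add(-301, Q), -1)) = Mul(2, Q, Pow(Add(-301, Q), -1)))
Add(n, Mul(-1, Function('P')(S))) = Add(-4753408, Mul(-1, Mul(2, 896, Pow(Add(-301, 896), -1)))) = Add(-4753408, Mul(-1, Mul(2, 896, Pow(595, -1)))) = Add(-4753408, Mul(-1, Mul(2, 896, Rational(1, 595)))) = Add(-4753408, Mul(-1, Rational(256, 85))) = Add(-4753408, Rational(-256, 85)) = Rational(-404039936, 85)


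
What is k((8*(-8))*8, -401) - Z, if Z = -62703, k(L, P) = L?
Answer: 62191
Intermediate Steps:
k((8*(-8))*8, -401) - Z = (8*(-8))*8 - 1*(-62703) = -64*8 + 62703 = -512 + 62703 = 62191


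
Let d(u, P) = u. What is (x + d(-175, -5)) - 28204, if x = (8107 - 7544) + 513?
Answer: -27303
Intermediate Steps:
x = 1076 (x = 563 + 513 = 1076)
(x + d(-175, -5)) - 28204 = (1076 - 175) - 28204 = 901 - 28204 = -27303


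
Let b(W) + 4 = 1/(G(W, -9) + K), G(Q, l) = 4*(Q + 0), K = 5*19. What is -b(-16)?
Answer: 123/31 ≈ 3.9677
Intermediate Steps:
K = 95
G(Q, l) = 4*Q
b(W) = -4 + 1/(95 + 4*W) (b(W) = -4 + 1/(4*W + 95) = -4 + 1/(95 + 4*W))
-b(-16) = -(-379 - 16*(-16))/(95 + 4*(-16)) = -(-379 + 256)/(95 - 64) = -(-123)/31 = -1*(-123/31) = 123/31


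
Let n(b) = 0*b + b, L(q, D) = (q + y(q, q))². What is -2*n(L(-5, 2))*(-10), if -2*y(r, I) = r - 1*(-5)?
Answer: 500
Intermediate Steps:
y(r, I) = -5/2 - r/2 (y(r, I) = -(r - 1*(-5))/2 = -(r + 5)/2 = -(5 + r)/2 = -5/2 - r/2)
L(q, D) = (-5/2 + q/2)² (L(q, D) = (q + (-5/2 - q/2))² = (-5/2 + q/2)²)
n(b) = b (n(b) = 0 + b = b)
-2*n(L(-5, 2))*(-10) = -(-5 - 5)²/2*(-10) = -(-10)²/2*(-10) = -100/2*(-10) = -2*25*(-10) = -50*(-10) = 500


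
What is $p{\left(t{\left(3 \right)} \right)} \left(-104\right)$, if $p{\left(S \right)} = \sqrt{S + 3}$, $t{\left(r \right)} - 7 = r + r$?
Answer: $-416$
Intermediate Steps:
$t{\left(r \right)} = 7 + 2 r$ ($t{\left(r \right)} = 7 + \left(r + r\right) = 7 + 2 r$)
$p{\left(S \right)} = \sqrt{3 + S}$
$p{\left(t{\left(3 \right)} \right)} \left(-104\right) = \sqrt{3 + \left(7 + 2 \cdot 3\right)} \left(-104\right) = \sqrt{3 + \left(7 + 6\right)} \left(-104\right) = \sqrt{3 + 13} \left(-104\right) = \sqrt{16} \left(-104\right) = 4 \left(-104\right) = -416$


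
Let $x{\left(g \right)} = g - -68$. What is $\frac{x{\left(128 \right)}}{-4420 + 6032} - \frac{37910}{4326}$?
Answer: $- \frac{7532878}{871689} \approx -8.6417$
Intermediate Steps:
$x{\left(g \right)} = 68 + g$ ($x{\left(g \right)} = g + 68 = 68 + g$)
$\frac{x{\left(128 \right)}}{-4420 + 6032} - \frac{37910}{4326} = \frac{68 + 128}{-4420 + 6032} - \frac{37910}{4326} = \frac{196}{1612} - \frac{18955}{2163} = 196 \cdot \frac{1}{1612} - \frac{18955}{2163} = \frac{49}{403} - \frac{18955}{2163} = - \frac{7532878}{871689}$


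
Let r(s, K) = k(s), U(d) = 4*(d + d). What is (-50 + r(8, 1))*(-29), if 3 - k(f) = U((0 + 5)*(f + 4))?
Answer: 15283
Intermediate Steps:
U(d) = 8*d (U(d) = 4*(2*d) = 8*d)
k(f) = -157 - 40*f (k(f) = 3 - 8*(0 + 5)*(f + 4) = 3 - 8*5*(4 + f) = 3 - 8*(20 + 5*f) = 3 - (160 + 40*f) = 3 + (-160 - 40*f) = -157 - 40*f)
r(s, K) = -157 - 40*s
(-50 + r(8, 1))*(-29) = (-50 + (-157 - 40*8))*(-29) = (-50 + (-157 - 320))*(-29) = (-50 - 477)*(-29) = -527*(-29) = 15283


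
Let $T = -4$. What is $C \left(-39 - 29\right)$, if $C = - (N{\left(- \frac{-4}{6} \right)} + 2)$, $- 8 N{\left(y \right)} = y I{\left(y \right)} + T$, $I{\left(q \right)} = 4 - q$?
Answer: $\frac{1360}{9} \approx 151.11$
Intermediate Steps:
$N{\left(y \right)} = \frac{1}{2} - \frac{y \left(4 - y\right)}{8}$ ($N{\left(y \right)} = - \frac{y \left(4 - y\right) - 4}{8} = - \frac{-4 + y \left(4 - y\right)}{8} = \frac{1}{2} - \frac{y \left(4 - y\right)}{8}$)
$C = - \frac{20}{9}$ ($C = - (\left(\frac{1}{2} + \frac{- \frac{-4}{6} \left(-4 - - \frac{4}{6}\right)}{8}\right) + 2) = - (\left(\frac{1}{2} + \frac{- \frac{-4}{6} \left(-4 - \left(-4\right) \frac{1}{6}\right)}{8}\right) + 2) = - (\left(\frac{1}{2} + \frac{\left(-1\right) \left(- \frac{2}{3}\right) \left(-4 - - \frac{2}{3}\right)}{8}\right) + 2) = - (\left(\frac{1}{2} + \frac{1}{8} \cdot \frac{2}{3} \left(-4 + \frac{2}{3}\right)\right) + 2) = - (\left(\frac{1}{2} + \frac{1}{8} \cdot \frac{2}{3} \left(- \frac{10}{3}\right)\right) + 2) = - (\left(\frac{1}{2} - \frac{5}{18}\right) + 2) = - (\frac{2}{9} + 2) = \left(-1\right) \frac{20}{9} = - \frac{20}{9} \approx -2.2222$)
$C \left(-39 - 29\right) = - \frac{20 \left(-39 - 29\right)}{9} = \left(- \frac{20}{9}\right) \left(-68\right) = \frac{1360}{9}$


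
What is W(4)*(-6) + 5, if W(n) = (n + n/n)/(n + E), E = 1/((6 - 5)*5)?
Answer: -15/7 ≈ -2.1429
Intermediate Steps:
E = ⅕ (E = (⅕)/1 = 1*(⅕) = ⅕ ≈ 0.20000)
W(n) = (1 + n)/(⅕ + n) (W(n) = (n + n/n)/(n + ⅕) = (n + 1)/(⅕ + n) = (1 + n)/(⅕ + n))
W(4)*(-6) + 5 = (5*(1 + 4)/(1 + 5*4))*(-6) + 5 = (5*5/(1 + 20))*(-6) + 5 = (5*5/21)*(-6) + 5 = (5*(1/21)*5)*(-6) + 5 = (25/21)*(-6) + 5 = -50/7 + 5 = -15/7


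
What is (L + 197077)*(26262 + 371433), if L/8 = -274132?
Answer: -793790868405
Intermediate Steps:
L = -2193056 (L = 8*(-274132) = -2193056)
(L + 197077)*(26262 + 371433) = (-2193056 + 197077)*(26262 + 371433) = -1995979*397695 = -793790868405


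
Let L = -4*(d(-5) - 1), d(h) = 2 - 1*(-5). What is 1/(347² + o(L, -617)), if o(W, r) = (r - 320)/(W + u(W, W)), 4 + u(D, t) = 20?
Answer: 8/964209 ≈ 8.2969e-6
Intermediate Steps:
d(h) = 7 (d(h) = 2 + 5 = 7)
u(D, t) = 16 (u(D, t) = -4 + 20 = 16)
L = -24 (L = -4*(7 - 1) = -4*6 = -24)
o(W, r) = (-320 + r)/(16 + W) (o(W, r) = (r - 320)/(W + 16) = (-320 + r)/(16 + W))
1/(347² + o(L, -617)) = 1/(347² + (-320 - 617)/(16 - 24)) = 1/(120409 - 937/(-8)) = 1/(120409 - ⅛*(-937)) = 1/(120409 + 937/8) = 1/(964209/8) = 8/964209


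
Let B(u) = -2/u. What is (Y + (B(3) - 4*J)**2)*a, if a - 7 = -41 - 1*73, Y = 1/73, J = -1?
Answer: -782063/657 ≈ -1190.4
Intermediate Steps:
Y = 1/73 ≈ 0.013699
a = -107 (a = 7 + (-41 - 1*73) = 7 + (-41 - 73) = 7 - 114 = -107)
(Y + (B(3) - 4*J)**2)*a = (1/73 + (-2/3 - 4*(-1))**2)*(-107) = (1/73 + (-2*1/3 + 4)**2)*(-107) = (1/73 + (-2/3 + 4)**2)*(-107) = (1/73 + (10/3)**2)*(-107) = (1/73 + 100/9)*(-107) = (7309/657)*(-107) = -782063/657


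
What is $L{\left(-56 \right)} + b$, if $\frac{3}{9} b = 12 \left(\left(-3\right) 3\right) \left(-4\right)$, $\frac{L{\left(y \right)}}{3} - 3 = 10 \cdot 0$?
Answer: $1305$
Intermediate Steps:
$L{\left(y \right)} = 9$ ($L{\left(y \right)} = 9 + 3 \cdot 10 \cdot 0 = 9 + 3 \cdot 0 = 9 + 0 = 9$)
$b = 1296$ ($b = 3 \cdot 12 \left(\left(-3\right) 3\right) \left(-4\right) = 3 \cdot 12 \left(-9\right) \left(-4\right) = 3 \left(\left(-108\right) \left(-4\right)\right) = 3 \cdot 432 = 1296$)
$L{\left(-56 \right)} + b = 9 + 1296 = 1305$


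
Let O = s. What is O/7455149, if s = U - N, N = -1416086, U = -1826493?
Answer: -410407/7455149 ≈ -0.055050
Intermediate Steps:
s = -410407 (s = -1826493 - 1*(-1416086) = -1826493 + 1416086 = -410407)
O = -410407
O/7455149 = -410407/7455149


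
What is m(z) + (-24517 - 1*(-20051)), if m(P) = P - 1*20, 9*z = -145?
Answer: -40519/9 ≈ -4502.1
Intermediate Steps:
z = -145/9 (z = (⅑)*(-145) = -145/9 ≈ -16.111)
m(P) = -20 + P (m(P) = P - 20 = -20 + P)
m(z) + (-24517 - 1*(-20051)) = (-20 - 145/9) + (-24517 - 1*(-20051)) = -325/9 + (-24517 + 20051) = -325/9 - 4466 = -40519/9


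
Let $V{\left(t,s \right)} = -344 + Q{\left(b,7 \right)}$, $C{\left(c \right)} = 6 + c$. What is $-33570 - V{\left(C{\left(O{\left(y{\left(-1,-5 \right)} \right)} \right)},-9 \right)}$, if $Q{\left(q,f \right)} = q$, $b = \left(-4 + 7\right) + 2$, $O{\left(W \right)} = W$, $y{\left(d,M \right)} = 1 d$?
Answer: $-33231$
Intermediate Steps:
$y{\left(d,M \right)} = d$
$b = 5$ ($b = 3 + 2 = 5$)
$V{\left(t,s \right)} = -339$ ($V{\left(t,s \right)} = -344 + 5 = -339$)
$-33570 - V{\left(C{\left(O{\left(y{\left(-1,-5 \right)} \right)} \right)},-9 \right)} = -33570 - -339 = -33570 + 339 = -33231$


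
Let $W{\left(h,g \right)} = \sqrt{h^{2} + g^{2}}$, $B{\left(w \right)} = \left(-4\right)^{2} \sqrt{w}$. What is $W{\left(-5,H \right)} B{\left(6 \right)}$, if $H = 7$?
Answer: $32 \sqrt{111} \approx 337.14$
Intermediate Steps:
$B{\left(w \right)} = 16 \sqrt{w}$
$W{\left(h,g \right)} = \sqrt{g^{2} + h^{2}}$
$W{\left(-5,H \right)} B{\left(6 \right)} = \sqrt{7^{2} + \left(-5\right)^{2}} \cdot 16 \sqrt{6} = \sqrt{49 + 25} \cdot 16 \sqrt{6} = \sqrt{74} \cdot 16 \sqrt{6} = 32 \sqrt{111}$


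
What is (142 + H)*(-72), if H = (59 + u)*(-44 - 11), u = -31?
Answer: 100656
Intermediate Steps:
H = -1540 (H = (59 - 31)*(-44 - 11) = 28*(-55) = -1540)
(142 + H)*(-72) = (142 - 1540)*(-72) = -1398*(-72) = 100656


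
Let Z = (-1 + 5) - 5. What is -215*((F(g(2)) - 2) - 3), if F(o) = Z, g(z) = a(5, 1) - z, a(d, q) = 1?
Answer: 1290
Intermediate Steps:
Z = -1 (Z = 4 - 5 = -1)
g(z) = 1 - z
F(o) = -1
-215*((F(g(2)) - 2) - 3) = -215*((-1 - 2) - 3) = -215*(-3 - 3) = -215*(-6) = 1290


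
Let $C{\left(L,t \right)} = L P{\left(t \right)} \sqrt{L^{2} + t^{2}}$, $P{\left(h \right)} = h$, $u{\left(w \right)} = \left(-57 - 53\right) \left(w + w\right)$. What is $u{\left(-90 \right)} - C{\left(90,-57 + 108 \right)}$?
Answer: $19800 - 13770 \sqrt{1189} \approx -4.5502 \cdot 10^{5}$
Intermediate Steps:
$u{\left(w \right)} = - 220 w$ ($u{\left(w \right)} = - 110 \cdot 2 w = - 220 w$)
$C{\left(L,t \right)} = L t \sqrt{L^{2} + t^{2}}$
$u{\left(-90 \right)} - C{\left(90,-57 + 108 \right)} = \left(-220\right) \left(-90\right) - 90 \left(-57 + 108\right) \sqrt{90^{2} + \left(-57 + 108\right)^{2}} = 19800 - 90 \cdot 51 \sqrt{8100 + 51^{2}} = 19800 - 90 \cdot 51 \sqrt{8100 + 2601} = 19800 - 90 \cdot 51 \sqrt{10701} = 19800 - 90 \cdot 51 \cdot 3 \sqrt{1189} = 19800 - 13770 \sqrt{1189}$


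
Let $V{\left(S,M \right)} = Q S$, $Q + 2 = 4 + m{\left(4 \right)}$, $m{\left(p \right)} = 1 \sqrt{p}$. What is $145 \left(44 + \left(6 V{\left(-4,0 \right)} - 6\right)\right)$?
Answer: $-8410$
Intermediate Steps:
$m{\left(p \right)} = \sqrt{p}$
$Q = 4$ ($Q = -2 + \left(4 + \sqrt{4}\right) = -2 + \left(4 + 2\right) = -2 + 6 = 4$)
$V{\left(S,M \right)} = 4 S$
$145 \left(44 + \left(6 V{\left(-4,0 \right)} - 6\right)\right) = 145 \left(44 + \left(6 \cdot 4 \left(-4\right) - 6\right)\right) = 145 \left(44 + \left(6 \left(-16\right) - 6\right)\right) = 145 \left(44 - 102\right) = 145 \left(-58\right) = -8410$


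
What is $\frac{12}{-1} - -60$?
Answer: $48$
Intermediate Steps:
$\frac{12}{-1} - -60 = 12 \left(-1\right) + 60 = -12 + 60 = 48$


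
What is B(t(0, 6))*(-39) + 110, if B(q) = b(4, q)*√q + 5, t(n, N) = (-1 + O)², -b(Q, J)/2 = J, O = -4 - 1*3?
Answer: 39851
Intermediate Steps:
O = -7 (O = -4 - 3 = -7)
b(Q, J) = -2*J
t(n, N) = 64 (t(n, N) = (-1 - 7)² = (-8)² = 64)
B(q) = 5 - 2*q^(3/2) (B(q) = (-2*q)*√q + 5 = -2*q^(3/2) + 5 = 5 - 2*q^(3/2))
B(t(0, 6))*(-39) + 110 = (5 - 2*64^(3/2))*(-39) + 110 = (5 - 2*512)*(-39) + 110 = (5 - 1024)*(-39) + 110 = -1019*(-39) + 110 = 39741 + 110 = 39851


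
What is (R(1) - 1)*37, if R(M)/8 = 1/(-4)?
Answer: -111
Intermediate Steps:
R(M) = -2 (R(M) = 8/(-4) = 8*(-¼) = -2)
(R(1) - 1)*37 = (-2 - 1)*37 = -3*37 = -111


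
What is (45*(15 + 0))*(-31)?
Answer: -20925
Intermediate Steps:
(45*(15 + 0))*(-31) = (45*15)*(-31) = 675*(-31) = -20925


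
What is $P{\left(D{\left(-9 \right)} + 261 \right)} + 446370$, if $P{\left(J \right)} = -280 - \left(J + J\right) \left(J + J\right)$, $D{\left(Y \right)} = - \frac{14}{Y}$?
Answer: $\frac{13798214}{81} \approx 1.7035 \cdot 10^{5}$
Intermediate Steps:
$P{\left(J \right)} = -280 - 4 J^{2}$ ($P{\left(J \right)} = -280 - 2 J 2 J = -280 - 4 J^{2}$)
$P{\left(D{\left(-9 \right)} + 261 \right)} + 446370 = \left(-280 - 4 \left(- \frac{14}{-9} + 261\right)^{2}\right) + 446370 = \left(-280 - 4 \left(\left(-14\right) \left(- \frac{1}{9}\right) + 261\right)^{2}\right) + 446370 = \left(-280 - 4 \left(\frac{14}{9} + 261\right)^{2}\right) + 446370 = \left(-280 - 4 \left(\frac{2363}{9}\right)^{2}\right) + 446370 = \left(-280 - \frac{22335076}{81}\right) + 446370 = - \frac{22357756}{81} + 446370 = \frac{13798214}{81}$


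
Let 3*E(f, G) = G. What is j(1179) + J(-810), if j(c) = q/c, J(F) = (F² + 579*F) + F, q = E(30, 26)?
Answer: 658943126/3537 ≈ 1.8630e+5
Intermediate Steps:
E(f, G) = G/3
q = 26/3 (q = (⅓)*26 = 26/3 ≈ 8.6667)
J(F) = F² + 580*F
j(c) = 26/(3*c)
j(1179) + J(-810) = (26/3)/1179 - 810*(580 - 810) = (26/3)*(1/1179) - 810*(-230) = 26/3537 + 186300 = 658943126/3537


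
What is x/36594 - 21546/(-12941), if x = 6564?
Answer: 145566508/78927159 ≈ 1.8443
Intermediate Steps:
x/36594 - 21546/(-12941) = 6564/36594 - 21546/(-12941) = 6564*(1/36594) - 21546*(-1/12941) = 1094/6099 + 21546/12941 = 145566508/78927159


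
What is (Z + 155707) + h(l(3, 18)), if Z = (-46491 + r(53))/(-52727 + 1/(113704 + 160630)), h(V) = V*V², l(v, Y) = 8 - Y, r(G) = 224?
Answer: 2237819870262797/14464808817 ≈ 1.5471e+5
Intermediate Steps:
h(V) = V³
Z = 12692611178/14464808817 (Z = (-46491 + 224)/(-52727 + 1/(113704 + 160630)) = -46267/(-52727 + 1/274334) = -46267/(-14464808817/274334) = -46267*(-274334/14464808817) = 12692611178/14464808817 ≈ 0.87748)
(Z + 155707) + h(l(3, 18)) = (12692611178/14464808817 + 155707) + (8 - 1*18)³ = 2252284679079797/14464808817 + (8 - 18)³ = 2252284679079797/14464808817 + (-10)³ = 2252284679079797/14464808817 - 1000 = 2237819870262797/14464808817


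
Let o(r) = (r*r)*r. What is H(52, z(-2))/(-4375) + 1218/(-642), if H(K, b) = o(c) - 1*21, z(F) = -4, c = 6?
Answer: -181798/93625 ≈ -1.9418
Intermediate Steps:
o(r) = r**3 (o(r) = r**2*r = r**3)
H(K, b) = 195 (H(K, b) = 6**3 - 1*21 = 216 - 21 = 195)
H(52, z(-2))/(-4375) + 1218/(-642) = 195/(-4375) + 1218/(-642) = 195*(-1/4375) + 1218*(-1/642) = -39/875 - 203/107 = -181798/93625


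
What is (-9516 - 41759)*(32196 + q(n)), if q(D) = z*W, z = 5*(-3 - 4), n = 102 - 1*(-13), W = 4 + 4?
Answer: -1636492900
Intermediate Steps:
W = 8
n = 115 (n = 102 + 13 = 115)
z = -35 (z = 5*(-7) = -35)
q(D) = -280 (q(D) = -35*8 = -280)
(-9516 - 41759)*(32196 + q(n)) = (-9516 - 41759)*(32196 - 280) = -51275*31916 = -1636492900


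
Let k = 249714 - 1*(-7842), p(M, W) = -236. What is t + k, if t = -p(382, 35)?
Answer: 257792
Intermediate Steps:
k = 257556 (k = 249714 + 7842 = 257556)
t = 236 (t = -1*(-236) = 236)
t + k = 236 + 257556 = 257792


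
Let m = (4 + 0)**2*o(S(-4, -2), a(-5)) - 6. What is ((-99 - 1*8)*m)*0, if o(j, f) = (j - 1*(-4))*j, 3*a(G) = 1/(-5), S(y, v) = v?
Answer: 0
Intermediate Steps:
a(G) = -1/15 (a(G) = (1/3)/(-5) = (1/3)*(-1/5) = -1/15)
o(j, f) = j*(4 + j) (o(j, f) = (j + 4)*j = (4 + j)*j = j*(4 + j))
m = -70 (m = (4 + 0)**2*(-2*(4 - 2)) - 6 = 4**2*(-2*2) - 6 = 16*(-4) - 6 = -64 - 6 = -70)
((-99 - 1*8)*m)*0 = ((-99 - 1*8)*(-70))*0 = ((-99 - 8)*(-70))*0 = -107*(-70)*0 = 7490*0 = 0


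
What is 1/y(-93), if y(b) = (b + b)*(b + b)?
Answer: 1/34596 ≈ 2.8905e-5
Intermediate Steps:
y(b) = 4*b² (y(b) = (2*b)*(2*b) = 4*b²)
1/y(-93) = 1/(4*(-93)²) = 1/(4*8649) = 1/34596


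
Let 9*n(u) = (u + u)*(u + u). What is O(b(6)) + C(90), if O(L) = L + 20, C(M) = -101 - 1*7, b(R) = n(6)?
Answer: -72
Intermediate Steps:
n(u) = 4*u²/9 (n(u) = ((u + u)*(u + u))/9 = ((2*u)*(2*u))/9 = (4*u²)/9 = 4*u²/9)
b(R) = 16 (b(R) = (4/9)*6² = (4/9)*36 = 16)
C(M) = -108 (C(M) = -101 - 7 = -108)
O(L) = 20 + L
O(b(6)) + C(90) = (20 + 16) - 108 = 36 - 108 = -72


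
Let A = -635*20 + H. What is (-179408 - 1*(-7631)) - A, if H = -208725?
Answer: 49648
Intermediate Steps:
A = -221425 (A = -635*20 - 208725 = -12700 - 208725 = -221425)
(-179408 - 1*(-7631)) - A = (-179408 - 1*(-7631)) - 1*(-221425) = (-179408 + 7631) + 221425 = -171777 + 221425 = 49648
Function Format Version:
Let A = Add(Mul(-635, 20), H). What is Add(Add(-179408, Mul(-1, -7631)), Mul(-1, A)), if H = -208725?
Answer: 49648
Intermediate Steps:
A = -221425 (A = Add(Mul(-635, 20), -208725) = Add(-12700, -208725) = -221425)
Add(Add(-179408, Mul(-1, -7631)), Mul(-1, A)) = Add(Add(-179408, Mul(-1, -7631)), Mul(-1, -221425)) = Add(Add(-179408, 7631), 221425) = Add(-171777, 221425) = 49648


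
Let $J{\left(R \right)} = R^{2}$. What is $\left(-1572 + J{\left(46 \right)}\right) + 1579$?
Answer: $2123$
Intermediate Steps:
$\left(-1572 + J{\left(46 \right)}\right) + 1579 = \left(-1572 + 46^{2}\right) + 1579 = \left(-1572 + 2116\right) + 1579 = 544 + 1579 = 2123$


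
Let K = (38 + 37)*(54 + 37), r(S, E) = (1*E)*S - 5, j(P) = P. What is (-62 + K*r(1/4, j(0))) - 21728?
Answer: -55915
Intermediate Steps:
r(S, E) = -5 + E*S (r(S, E) = E*S - 5 = -5 + E*S)
K = 6825 (K = 75*91 = 6825)
(-62 + K*r(1/4, j(0))) - 21728 = (-62 + 6825*(-5 + 0/4)) - 21728 = (-62 + 6825*(-5 + 0*(1/4))) - 21728 = (-62 + 6825*(-5 + 0)) - 21728 = (-62 + 6825*(-5)) - 21728 = (-62 - 34125) - 21728 = -34187 - 21728 = -55915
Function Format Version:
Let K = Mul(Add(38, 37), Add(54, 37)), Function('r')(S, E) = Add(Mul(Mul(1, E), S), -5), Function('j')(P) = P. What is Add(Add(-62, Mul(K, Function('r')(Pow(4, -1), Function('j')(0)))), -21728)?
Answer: -55915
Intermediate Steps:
Function('r')(S, E) = Add(-5, Mul(E, S)) (Function('r')(S, E) = Add(Mul(E, S), -5) = Add(-5, Mul(E, S)))
K = 6825 (K = Mul(75, 91) = 6825)
Add(Add(-62, Mul(K, Function('r')(Pow(4, -1), Function('j')(0)))), -21728) = Add(Add(-62, Mul(6825, Add(-5, Mul(0, Pow(4, -1))))), -21728) = Add(Add(-62, Mul(6825, Add(-5, Mul(0, Rational(1, 4))))), -21728) = Add(Add(-62, Mul(6825, Add(-5, 0))), -21728) = Add(Add(-62, Mul(6825, -5)), -21728) = Add(Add(-62, -34125), -21728) = Add(-34187, -21728) = -55915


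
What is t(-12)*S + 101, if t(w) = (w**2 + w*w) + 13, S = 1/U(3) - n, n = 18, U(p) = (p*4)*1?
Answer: -63503/12 ≈ -5291.9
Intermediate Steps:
U(p) = 4*p (U(p) = (4*p)*1 = 4*p)
S = -215/12 (S = 1/(4*3) - 1*18 = 1/12 - 18 = -215/12 ≈ -17.917)
t(w) = 13 + 2*w**2 (t(w) = (w**2 + w**2) + 13 = 2*w**2 + 13 = 13 + 2*w**2)
t(-12)*S + 101 = (13 + 2*(-12)**2)*(-215/12) + 101 = (13 + 2*144)*(-215/12) + 101 = (13 + 288)*(-215/12) + 101 = 301*(-215/12) + 101 = -64715/12 + 101 = -63503/12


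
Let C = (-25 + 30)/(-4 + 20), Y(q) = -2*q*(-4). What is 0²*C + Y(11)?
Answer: 88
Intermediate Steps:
Y(q) = 8*q
C = 5/16 ≈ 0.31250
0²*C + Y(11) = 0²*(5/16) + 8*11 = 0*(5/16) + 88 = 0 + 88 = 88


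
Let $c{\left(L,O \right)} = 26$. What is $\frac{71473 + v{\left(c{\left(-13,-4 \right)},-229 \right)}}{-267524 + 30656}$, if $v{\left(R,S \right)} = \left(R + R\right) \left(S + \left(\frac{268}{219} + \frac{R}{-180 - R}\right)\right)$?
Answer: $- \frac{1344895069}{5343031476} \approx -0.25171$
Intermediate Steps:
$v{\left(R,S \right)} = 2 R \left(\frac{268}{219} + S + \frac{R}{-180 - R}\right)$ ($v{\left(R,S \right)} = 2 R \left(S + \left(268 \cdot \frac{1}{219} + \frac{R}{-180 - R}\right)\right) = 2 R \left(S + \left(\frac{268}{219} + \frac{R}{-180 - R}\right)\right) = 2 R \left(\frac{268}{219} + S + \frac{R}{-180 - R}\right)$)
$\frac{71473 + v{\left(c{\left(-13,-4 \right)},-229 \right)}}{-267524 + 30656} = \frac{71473 + \frac{2}{219} \cdot 26 \frac{1}{180 + 26} \left(48240 + 49 \cdot 26 + 39420 \left(-229\right) + 219 \cdot 26 \left(-229\right)\right)}{-267524 + 30656} = \frac{71473 + \frac{2}{219} \cdot 26 \cdot \frac{1}{206} \left(48240 + 1274 - 9027180 - 1303926\right)}{-236868} = \left(71473 + \frac{2}{219} \cdot 26 \cdot \frac{1}{206} \left(-10281592\right)\right) \left(- \frac{1}{236868}\right) = \left(71473 - \frac{267321392}{22557}\right) \left(- \frac{1}{236868}\right) = \frac{1344895069}{22557} \left(- \frac{1}{236868}\right) = - \frac{1344895069}{5343031476}$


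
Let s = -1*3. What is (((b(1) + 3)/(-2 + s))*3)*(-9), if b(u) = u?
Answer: 108/5 ≈ 21.600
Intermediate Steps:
s = -3
(((b(1) + 3)/(-2 + s))*3)*(-9) = (((1 + 3)/(-2 - 3))*3)*(-9) = ((4/(-5))*3)*(-9) = ((4*(-⅕))*3)*(-9) = -⅘*3*(-9) = -12/5*(-9) = 108/5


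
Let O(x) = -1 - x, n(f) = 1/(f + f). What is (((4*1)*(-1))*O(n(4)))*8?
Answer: 36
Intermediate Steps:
n(f) = 1/(2*f)
(((4*1)*(-1))*O(n(4)))*8 = (((4*1)*(-1))*(-1 - 1/(2*4)))*8 = ((4*(-1))*(-1 - 1/(2*4)))*8 = -4*(-1 - 1*1/8)*8 = -4*(-1 - 1/8)*8 = -4*(-9/8)*8 = (9/2)*8 = 36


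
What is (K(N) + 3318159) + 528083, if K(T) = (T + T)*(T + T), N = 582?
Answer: 5201138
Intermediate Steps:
K(T) = 4*T² (K(T) = (2*T)*(2*T) = 4*T²)
(K(N) + 3318159) + 528083 = (4*582² + 3318159) + 528083 = (4*338724 + 3318159) + 528083 = (1354896 + 3318159) + 528083 = 4673055 + 528083 = 5201138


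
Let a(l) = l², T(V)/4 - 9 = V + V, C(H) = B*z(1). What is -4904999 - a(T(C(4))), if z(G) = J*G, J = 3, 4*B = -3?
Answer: -4905323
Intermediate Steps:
B = -¾ (B = (¼)*(-3) = -¾ ≈ -0.75000)
z(G) = 3*G
C(H) = -9/4
T(V) = 36 + 8*V (T(V) = 36 + 4*(V + V) = 36 + 4*(2*V) = 36 + 8*V)
-4904999 - a(T(C(4))) = -4904999 - (36 + 8*(-9/4))² = -4904999 - (36 - 18)² = -4904999 - 1*18² = -4904999 - 1*324 = -4904999 - 324 = -4905323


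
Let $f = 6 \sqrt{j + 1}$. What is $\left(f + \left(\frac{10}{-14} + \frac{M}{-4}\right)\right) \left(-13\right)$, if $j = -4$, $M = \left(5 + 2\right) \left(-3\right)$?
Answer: $- \frac{1651}{28} - 78 i \sqrt{3} \approx -58.964 - 135.1 i$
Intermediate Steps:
$M = -21$ ($M = 7 \left(-3\right) = -21$)
$f = 6 i \sqrt{3}$ ($f = 6 \sqrt{-4 + 1} = 6 \sqrt{-3} = 6 i \sqrt{3} \approx 10.392 i$)
$\left(f + \left(\frac{10}{-14} + \frac{M}{-4}\right)\right) \left(-13\right) = \left(6 i \sqrt{3} + \left(\frac{10}{-14} - \frac{21}{-4}\right)\right) \left(-13\right) = \left(6 i \sqrt{3} + \left(10 \left(- \frac{1}{14}\right) - - \frac{21}{4}\right)\right) \left(-13\right) = \left(6 i \sqrt{3} + \left(- \frac{5}{7} + \frac{21}{4}\right)\right) \left(-13\right) = \left(6 i \sqrt{3} + \frac{127}{28}\right) \left(-13\right) = \left(\frac{127}{28} + 6 i \sqrt{3}\right) \left(-13\right) = - \frac{1651}{28} - 78 i \sqrt{3}$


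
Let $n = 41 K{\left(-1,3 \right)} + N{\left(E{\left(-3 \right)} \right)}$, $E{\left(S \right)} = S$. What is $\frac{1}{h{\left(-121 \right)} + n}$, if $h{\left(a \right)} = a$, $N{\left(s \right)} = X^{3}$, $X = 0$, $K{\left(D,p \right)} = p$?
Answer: $\frac{1}{2} \approx 0.5$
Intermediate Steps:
$N{\left(s \right)} = 0$ ($N{\left(s \right)} = 0^{3} = 0$)
$n = 123$ ($n = 41 \cdot 3 + 0 = 123 + 0 = 123$)
$\frac{1}{h{\left(-121 \right)} + n} = \frac{1}{-121 + 123} = \frac{1}{2}$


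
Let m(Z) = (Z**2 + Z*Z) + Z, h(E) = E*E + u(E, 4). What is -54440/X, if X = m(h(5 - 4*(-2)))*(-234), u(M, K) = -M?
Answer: 6805/1428219 ≈ 0.0047647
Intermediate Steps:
h(E) = E**2 - E (h(E) = E*E - E = E**2 - E)
m(Z) = Z + 2*Z**2 (m(Z) = (Z**2 + Z**2) + Z = 2*Z**2 + Z = Z + 2*Z**2)
X = -11425752 (X = (((5 - 4*(-2))*(-1 + (5 - 4*(-2))))*(1 + 2*((5 - 4*(-2))*(-1 + (5 - 4*(-2))))))*(-234) = (((5 + 8)*(-1 + (5 + 8)))*(1 + 2*((5 + 8)*(-1 + (5 + 8)))))*(-234) = ((13*(-1 + 13))*(1 + 2*(13*(-1 + 13))))*(-234) = ((13*12)*(1 + 2*(13*12)))*(-234) = (156*(1 + 2*156))*(-234) = (156*(1 + 312))*(-234) = (156*313)*(-234) = 48828*(-234) = -11425752)
-54440/X = -54440/(-11425752) = -54440*(-1/11425752) = 6805/1428219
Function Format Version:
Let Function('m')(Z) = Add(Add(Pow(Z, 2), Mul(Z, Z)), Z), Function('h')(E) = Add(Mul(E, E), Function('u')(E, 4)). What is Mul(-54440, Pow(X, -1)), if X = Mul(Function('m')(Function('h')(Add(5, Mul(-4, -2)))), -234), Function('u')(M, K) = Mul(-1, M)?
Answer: Rational(6805, 1428219) ≈ 0.0047647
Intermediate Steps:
Function('h')(E) = Add(Pow(E, 2), Mul(-1, E)) (Function('h')(E) = Add(Mul(E, E), Mul(-1, E)) = Add(Pow(E, 2), Mul(-1, E)))
Function('m')(Z) = Add(Z, Mul(2, Pow(Z, 2))) (Function('m')(Z) = Add(Add(Pow(Z, 2), Pow(Z, 2)), Z) = Add(Mul(2, Pow(Z, 2)), Z) = Add(Z, Mul(2, Pow(Z, 2))))
X = -11425752 (X = Mul(Mul(Mul(Add(5, Mul(-4, -2)), Add(-1, Add(5, Mul(-4, -2)))), Add(1, Mul(2, Mul(Add(5, Mul(-4, -2)), Add(-1, Add(5, Mul(-4, -2))))))), -234) = Mul(Mul(Mul(Add(5, 8), Add(-1, Add(5, 8))), Add(1, Mul(2, Mul(Add(5, 8), Add(-1, Add(5, 8)))))), -234) = Mul(Mul(Mul(13, Add(-1, 13)), Add(1, Mul(2, Mul(13, Add(-1, 13))))), -234) = Mul(Mul(Mul(13, 12), Add(1, Mul(2, Mul(13, 12)))), -234) = Mul(Mul(156, Add(1, Mul(2, 156))), -234) = Mul(Mul(156, Add(1, 312)), -234) = Mul(Mul(156, 313), -234) = Mul(48828, -234) = -11425752)
Mul(-54440, Pow(X, -1)) = Mul(-54440, Pow(-11425752, -1)) = Mul(-54440, Rational(-1, 11425752)) = Rational(6805, 1428219)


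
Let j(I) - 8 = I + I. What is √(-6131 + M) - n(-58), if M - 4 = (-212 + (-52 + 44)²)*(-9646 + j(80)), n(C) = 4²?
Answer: -16 + √1396617 ≈ 1165.8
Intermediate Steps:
n(C) = 16
j(I) = 8 + 2*I (j(I) = 8 + (I + I) = 8 + 2*I)
M = 1402748 (M = 4 + (-212 + (-52 + 44)²)*(-9646 + (8 + 2*80)) = 4 + (-212 + (-8)²)*(-9646 + (8 + 160)) = 4 + (-212 + 64)*(-9646 + 168) = 4 - 148*(-9478) = 4 + 1402744 = 1402748)
√(-6131 + M) - n(-58) = √(-6131 + 1402748) - 1*16 = √1396617 - 16 = -16 + √1396617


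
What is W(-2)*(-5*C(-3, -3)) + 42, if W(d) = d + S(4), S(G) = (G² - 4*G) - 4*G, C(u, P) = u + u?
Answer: -498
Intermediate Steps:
C(u, P) = 2*u
S(G) = G² - 8*G
W(d) = -16 + d (W(d) = d + 4*(-8 + 4) = d + 4*(-4) = d - 16 = -16 + d)
W(-2)*(-5*C(-3, -3)) + 42 = (-16 - 2)*(-10*(-3)) + 42 = -(-90)*(-6) + 42 = -18*30 + 42 = -540 + 42 = -498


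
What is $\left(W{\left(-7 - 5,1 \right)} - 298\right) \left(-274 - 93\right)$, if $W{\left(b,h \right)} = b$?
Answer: $113770$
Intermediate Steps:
$\left(W{\left(-7 - 5,1 \right)} - 298\right) \left(-274 - 93\right) = \left(\left(-7 - 5\right) - 298\right) \left(-274 - 93\right) = \left(\left(-7 - 5\right) - 298\right) \left(-367\right) = \left(-12 - 298\right) \left(-367\right) = \left(-310\right) \left(-367\right) = 113770$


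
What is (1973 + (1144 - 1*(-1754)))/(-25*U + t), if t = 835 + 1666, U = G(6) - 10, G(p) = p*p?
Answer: 4871/1851 ≈ 2.6315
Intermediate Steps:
G(p) = p²
U = 26 (U = 6² - 10 = 36 - 10 = 26)
t = 2501
(1973 + (1144 - 1*(-1754)))/(-25*U + t) = (1973 + (1144 - 1*(-1754)))/(-25*26 + 2501) = (1973 + (1144 + 1754))/(-650 + 2501) = (1973 + 2898)/1851 = 4871*(1/1851) = 4871/1851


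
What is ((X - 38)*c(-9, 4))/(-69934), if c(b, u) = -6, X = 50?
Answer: 36/34967 ≈ 0.0010295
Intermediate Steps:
((X - 38)*c(-9, 4))/(-69934) = ((50 - 38)*(-6))/(-69934) = (12*(-6))*(-1/69934) = -72*(-1/69934) = 36/34967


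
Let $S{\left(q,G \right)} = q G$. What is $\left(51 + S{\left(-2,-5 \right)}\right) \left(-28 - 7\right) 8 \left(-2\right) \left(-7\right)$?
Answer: $-239120$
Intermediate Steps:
$S{\left(q,G \right)} = G q$
$\left(51 + S{\left(-2,-5 \right)}\right) \left(-28 - 7\right) 8 \left(-2\right) \left(-7\right) = \left(51 - -10\right) \left(-28 - 7\right) 8 \left(-2\right) \left(-7\right) = \left(51 + 10\right) \left(-35\right) \left(\left(-16\right) \left(-7\right)\right) = 61 \left(-35\right) 112 = \left(-2135\right) 112 = -239120$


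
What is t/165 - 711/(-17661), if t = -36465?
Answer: -1300790/5887 ≈ -220.96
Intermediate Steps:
t/165 - 711/(-17661) = -36465/165 - 711/(-17661) = -36465*1/165 - 711*(-1/17661) = -221 + 237/5887 = -1300790/5887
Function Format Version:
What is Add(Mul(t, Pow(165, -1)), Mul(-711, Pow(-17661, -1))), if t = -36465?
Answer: Rational(-1300790, 5887) ≈ -220.96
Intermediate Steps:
Add(Mul(t, Pow(165, -1)), Mul(-711, Pow(-17661, -1))) = Add(Mul(-36465, Pow(165, -1)), Mul(-711, Pow(-17661, -1))) = Add(Mul(-36465, Rational(1, 165)), Mul(-711, Rational(-1, 17661))) = Add(-221, Rational(237, 5887)) = Rational(-1300790, 5887)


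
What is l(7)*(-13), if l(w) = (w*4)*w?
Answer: -2548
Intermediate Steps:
l(w) = 4*w² (l(w) = (4*w)*w = 4*w²)
l(7)*(-13) = (4*7²)*(-13) = (4*49)*(-13) = 196*(-13) = -2548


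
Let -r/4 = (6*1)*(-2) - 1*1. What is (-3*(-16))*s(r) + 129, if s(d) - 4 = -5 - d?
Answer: -2415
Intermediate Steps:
r = 52 (r = -4*((6*1)*(-2) - 1*1) = -4*(6*(-2) - 1) = -4*(-12 - 1) = -4*(-13) = 52)
s(d) = -1 - d (s(d) = 4 + (-5 - d) = -1 - d)
(-3*(-16))*s(r) + 129 = (-3*(-16))*(-1 - 1*52) + 129 = 48*(-1 - 52) + 129 = 48*(-53) + 129 = -2544 + 129 = -2415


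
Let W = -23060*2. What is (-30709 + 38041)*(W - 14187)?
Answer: -442170924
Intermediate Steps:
W = -46120
(-30709 + 38041)*(W - 14187) = (-30709 + 38041)*(-46120 - 14187) = 7332*(-60307) = -442170924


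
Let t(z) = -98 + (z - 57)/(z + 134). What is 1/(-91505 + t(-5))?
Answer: -129/11816849 ≈ -1.0917e-5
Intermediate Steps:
t(z) = -98 + (-57 + z)/(134 + z)
1/(-91505 + t(-5)) = 1/(-91505 + (-13189 - 97*(-5))/(134 - 5)) = 1/(-91505 + (-13189 + 485)/129) = 1/(-91505 + (1/129)*(-12704)) = 1/(-91505 - 12704/129) = 1/(-11816849/129) = -129/11816849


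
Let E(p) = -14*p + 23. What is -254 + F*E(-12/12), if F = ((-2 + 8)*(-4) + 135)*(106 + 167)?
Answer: 1120957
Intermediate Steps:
E(p) = 23 - 14*p
F = 30303 (F = (6*(-4) + 135)*273 = (-24 + 135)*273 = 111*273 = 30303)
-254 + F*E(-12/12) = -254 + 30303*(23 - (-168)/12) = -254 + 30303*(23 - 14*(-1)) = -254 + 30303*(23 + 14) = -254 + 30303*37 = -254 + 1121211 = 1120957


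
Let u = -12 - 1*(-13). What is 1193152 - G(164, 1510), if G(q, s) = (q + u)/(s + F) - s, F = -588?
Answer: 1101478199/922 ≈ 1.1947e+6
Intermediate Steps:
u = 1 (u = -12 + 13 = 1)
G(q, s) = -s + (1 + q)/(-588 + s) (G(q, s) = (q + 1)/(s - 588) - s = (1 + q)/(-588 + s) - s = -s + (1 + q)/(-588 + s))
1193152 - G(164, 1510) = 1193152 - (1 + 164 - 1*1510**2 + 588*1510)/(-588 + 1510) = 1193152 - (1 + 164 - 1*2280100 + 887880)/922 = 1193152 - (1 + 164 - 2280100 + 887880)/922 = 1193152 - (-1392055)/922 = 1193152 - 1*(-1392055/922) = 1193152 + 1392055/922 = 1101478199/922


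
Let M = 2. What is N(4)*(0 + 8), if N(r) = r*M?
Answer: 64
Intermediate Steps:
N(r) = 2*r (N(r) = r*2 = 2*r)
N(4)*(0 + 8) = (2*4)*(0 + 8) = 8*8 = 64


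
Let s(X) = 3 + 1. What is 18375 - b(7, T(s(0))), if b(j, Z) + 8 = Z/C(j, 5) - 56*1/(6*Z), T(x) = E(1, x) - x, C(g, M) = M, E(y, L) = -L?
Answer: 551503/30 ≈ 18383.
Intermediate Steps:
s(X) = 4
T(x) = -2*x (T(x) = -x - x = -2*x)
b(j, Z) = -8 - 28/(3*Z) + Z/5 (b(j, Z) = -8 + (Z/5 - 56*1/(6*Z)) = -8 + (Z/5 - 28/(3*Z)) = -8 + (-28/(3*Z) + Z/5) = -8 - 28/(3*Z) + Z/5)
18375 - b(7, T(s(0))) = 18375 - (-8 - 28/(3*((-2*4))) + (-2*4)/5) = 18375 - (-8 - 28/3/(-8) + (1/5)*(-8)) = 18375 - (-8 - 28/3*(-1/8) - 8/5) = 18375 - (-8 + 7/6 - 8/5) = 18375 - 1*(-253/30) = 18375 + 253/30 = 551503/30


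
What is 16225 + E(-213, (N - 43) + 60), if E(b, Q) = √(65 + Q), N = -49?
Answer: 16225 + √33 ≈ 16231.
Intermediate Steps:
16225 + E(-213, (N - 43) + 60) = 16225 + √(65 + ((-49 - 43) + 60)) = 16225 + √(65 + (-92 + 60)) = 16225 + √(65 - 32) = 16225 + √33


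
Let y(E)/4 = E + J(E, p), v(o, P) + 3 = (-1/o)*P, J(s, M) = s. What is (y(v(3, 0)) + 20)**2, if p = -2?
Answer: 16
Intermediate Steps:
v(o, P) = -3 - P/o (v(o, P) = -3 + (-1/o)*P = -3 - P/o)
y(E) = 8*E (y(E) = 4*(E + E) = 4*(2*E) = 8*E)
(y(v(3, 0)) + 20)**2 = (8*(-3 - 1*0/3) + 20)**2 = (8*(-3 - 1*0*1/3) + 20)**2 = (8*(-3 + 0) + 20)**2 = (8*(-3) + 20)**2 = (-24 + 20)**2 = (-4)**2 = 16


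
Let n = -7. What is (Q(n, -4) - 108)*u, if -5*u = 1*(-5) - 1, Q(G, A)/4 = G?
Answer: -816/5 ≈ -163.20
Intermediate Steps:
Q(G, A) = 4*G
u = 6/5 (u = -(1*(-5) - 1)/5 = -(-5 - 1)/5 = -1/5*(-6) = 6/5 ≈ 1.2000)
(Q(n, -4) - 108)*u = (4*(-7) - 108)*(6/5) = (-28 - 108)*(6/5) = -136*6/5 = -816/5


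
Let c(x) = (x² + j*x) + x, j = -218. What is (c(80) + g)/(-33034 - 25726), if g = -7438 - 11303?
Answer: 29701/58760 ≈ 0.50546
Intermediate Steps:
c(x) = x² - 217*x (c(x) = (x² - 218*x) + x = x² - 217*x)
g = -18741
(c(80) + g)/(-33034 - 25726) = (80*(-217 + 80) - 18741)/(-33034 - 25726) = (80*(-137) - 18741)/(-58760) = (-10960 - 18741)*(-1/58760) = -29701*(-1/58760) = 29701/58760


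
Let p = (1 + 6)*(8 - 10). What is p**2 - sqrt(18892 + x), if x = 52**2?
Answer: 196 - 2*sqrt(5399) ≈ 49.044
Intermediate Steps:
x = 2704
p = -14 (p = 7*(-2) = -14)
p**2 - sqrt(18892 + x) = (-14)**2 - sqrt(18892 + 2704) = 196 - sqrt(21596) = 196 - 2*sqrt(5399)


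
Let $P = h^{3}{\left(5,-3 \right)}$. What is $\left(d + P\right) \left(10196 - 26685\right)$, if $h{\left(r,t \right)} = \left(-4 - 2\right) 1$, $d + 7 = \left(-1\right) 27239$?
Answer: $452820918$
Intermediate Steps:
$d = -27246$ ($d = -7 - 27239 = -27246$)
$h{\left(r,t \right)} = -6$ ($h{\left(r,t \right)} = \left(-6\right) 1 = -6$)
$P = -216$ ($P = \left(-6\right)^{3} = -216$)
$\left(d + P\right) \left(10196 - 26685\right) = \left(-27246 - 216\right) \left(10196 - 26685\right) = \left(-27462\right) \left(-16489\right) = 452820918$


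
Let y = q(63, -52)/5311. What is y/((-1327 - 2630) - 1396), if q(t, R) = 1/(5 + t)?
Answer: -1/1933225244 ≈ -5.1727e-10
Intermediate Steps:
y = 1/361148 (y = 1/((5 + 63)*5311) = (1/5311)/68 = (1/68)*(1/5311) = 1/361148 ≈ 2.7689e-6)
y/((-1327 - 2630) - 1396) = 1/(361148*((-1327 - 2630) - 1396)) = 1/(361148*(-3957 - 1396)) = (1/361148)/(-5353) = (1/361148)*(-1/5353) = -1/1933225244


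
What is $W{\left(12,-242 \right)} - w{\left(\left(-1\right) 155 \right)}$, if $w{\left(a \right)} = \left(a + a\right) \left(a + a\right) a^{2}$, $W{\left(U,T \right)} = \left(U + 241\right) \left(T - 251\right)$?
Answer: $-2308927229$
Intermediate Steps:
$W{\left(U,T \right)} = \left(-251 + T\right) \left(241 + U\right)$ ($W{\left(U,T \right)} = \left(241 + U\right) \left(-251 + T\right) = \left(-251 + T\right) \left(241 + U\right)$)
$w{\left(a \right)} = 4 a^{4}$ ($w{\left(a \right)} = 2 a 2 a a^{2} = 4 a^{2} a^{2} = 4 a^{4}$)
$W{\left(12,-242 \right)} - w{\left(\left(-1\right) 155 \right)} = \left(-60491 - 3012 + 241 \left(-242\right) - 2904\right) - 4 \left(\left(-1\right) 155\right)^{4} = \left(-60491 - 3012 - 58322 - 2904\right) - 4 \left(-155\right)^{4} = -124729 - 4 \cdot 577200625 = -124729 - 2308802500 = -2308927229$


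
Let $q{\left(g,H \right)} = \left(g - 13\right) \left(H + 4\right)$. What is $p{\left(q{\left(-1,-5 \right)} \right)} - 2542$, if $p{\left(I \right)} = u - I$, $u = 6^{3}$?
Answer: $-2340$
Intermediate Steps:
$u = 216$
$q{\left(g,H \right)} = \left(-13 + g\right) \left(4 + H\right)$
$p{\left(I \right)} = 216 - I$
$p{\left(q{\left(-1,-5 \right)} \right)} - 2542 = \left(216 - \left(-52 - -65 + 4 \left(-1\right) - -5\right)\right) - 2542 = \left(216 - \left(-52 + 65 - 4 + 5\right)\right) - 2542 = \left(216 - 14\right) - 2542 = 202 - 2542 = -2340$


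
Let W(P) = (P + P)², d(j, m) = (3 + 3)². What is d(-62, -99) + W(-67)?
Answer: 17992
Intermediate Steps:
d(j, m) = 36 (d(j, m) = 6² = 36)
W(P) = 4*P² (W(P) = (2*P)² = 4*P²)
d(-62, -99) + W(-67) = 36 + 4*(-67)² = 36 + 4*4489 = 36 + 17956 = 17992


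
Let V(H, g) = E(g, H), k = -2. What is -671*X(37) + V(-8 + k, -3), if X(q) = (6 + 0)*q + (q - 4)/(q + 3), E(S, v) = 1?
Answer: -5980583/40 ≈ -1.4951e+5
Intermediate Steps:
V(H, g) = 1
X(q) = 6*q + (-4 + q)/(3 + q)
-671*X(37) + V(-8 + k, -3) = -671*(-4 + 6*37**2 + 19*37)/(3 + 37) + 1 = -671*(-4 + 6*1369 + 703)/40 + 1 = -671*(-4 + 8214 + 703)/40 + 1 = -671*8913/40 + 1 = -5980623/40 + 1 = -5980583/40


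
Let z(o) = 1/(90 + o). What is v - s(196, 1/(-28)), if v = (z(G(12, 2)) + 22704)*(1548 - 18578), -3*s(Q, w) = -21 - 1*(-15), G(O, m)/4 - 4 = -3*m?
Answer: -15852622517/41 ≈ -3.8665e+8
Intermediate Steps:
G(O, m) = 16 - 12*m (G(O, m) = 16 + 4*(-3*m) = 16 - 12*m)
s(Q, w) = 2 (s(Q, w) = -(-21 - 1*(-15))/3 = -(-21 + 15)/3 = -1/3*(-6) = 2)
v = -15852622435/41 (v = (1/(90 + (16 - 12*2)) + 22704)*(1548 - 18578) = (1/(90 + (16 - 24)) + 22704)*(-17030) = (1/(90 - 8) + 22704)*(-17030) = (1/82 + 22704)*(-17030) = (1861729/82)*(-17030) = -15852622435/41 ≈ -3.8665e+8)
v - s(196, 1/(-28)) = -15852622435/41 - 1*2 = -15852622435/41 - 2 = -15852622517/41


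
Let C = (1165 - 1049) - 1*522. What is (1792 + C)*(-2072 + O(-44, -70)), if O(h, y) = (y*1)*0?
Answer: -2871792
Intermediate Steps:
C = -406 (C = 116 - 522 = -406)
O(h, y) = 0 (O(h, y) = y*0 = 0)
(1792 + C)*(-2072 + O(-44, -70)) = (1792 - 406)*(-2072 + 0) = 1386*(-2072) = -2871792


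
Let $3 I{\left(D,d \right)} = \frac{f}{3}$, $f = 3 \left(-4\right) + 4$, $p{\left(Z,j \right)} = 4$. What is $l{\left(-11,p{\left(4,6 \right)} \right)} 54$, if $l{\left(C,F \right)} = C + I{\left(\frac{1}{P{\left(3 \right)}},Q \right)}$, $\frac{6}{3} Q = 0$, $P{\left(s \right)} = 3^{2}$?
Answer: $-642$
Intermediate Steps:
$f = -8$ ($f = -12 + 4 = -8$)
$P{\left(s \right)} = 9$
$Q = 0$ ($Q = \frac{1}{2} \cdot 0 = 0$)
$I{\left(D,d \right)} = - \frac{8}{9}$ ($I{\left(D,d \right)} = \frac{\left(-8\right) \frac{1}{3}}{3} = \frac{1}{3} \left(- \frac{8}{3}\right) = - \frac{8}{9}$)
$l{\left(C,F \right)} = - \frac{8}{9} + C$ ($l{\left(C,F \right)} = C - \frac{8}{9} = - \frac{8}{9} + C$)
$l{\left(-11,p{\left(4,6 \right)} \right)} 54 = \left(- \frac{8}{9} - 11\right) 54 = \left(- \frac{107}{9}\right) 54 = -642$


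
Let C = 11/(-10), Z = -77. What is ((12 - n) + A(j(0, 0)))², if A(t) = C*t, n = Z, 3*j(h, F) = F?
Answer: 7921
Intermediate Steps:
j(h, F) = F/3
n = -77
C = -11/10 (C = 11*(-⅒) = -11/10 ≈ -1.1000)
A(t) = -11*t/10
((12 - n) + A(j(0, 0)))² = ((12 - 1*(-77)) - 11*0/30)² = ((12 + 77) - 11/10*0)² = (89 + 0)² = 89² = 7921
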